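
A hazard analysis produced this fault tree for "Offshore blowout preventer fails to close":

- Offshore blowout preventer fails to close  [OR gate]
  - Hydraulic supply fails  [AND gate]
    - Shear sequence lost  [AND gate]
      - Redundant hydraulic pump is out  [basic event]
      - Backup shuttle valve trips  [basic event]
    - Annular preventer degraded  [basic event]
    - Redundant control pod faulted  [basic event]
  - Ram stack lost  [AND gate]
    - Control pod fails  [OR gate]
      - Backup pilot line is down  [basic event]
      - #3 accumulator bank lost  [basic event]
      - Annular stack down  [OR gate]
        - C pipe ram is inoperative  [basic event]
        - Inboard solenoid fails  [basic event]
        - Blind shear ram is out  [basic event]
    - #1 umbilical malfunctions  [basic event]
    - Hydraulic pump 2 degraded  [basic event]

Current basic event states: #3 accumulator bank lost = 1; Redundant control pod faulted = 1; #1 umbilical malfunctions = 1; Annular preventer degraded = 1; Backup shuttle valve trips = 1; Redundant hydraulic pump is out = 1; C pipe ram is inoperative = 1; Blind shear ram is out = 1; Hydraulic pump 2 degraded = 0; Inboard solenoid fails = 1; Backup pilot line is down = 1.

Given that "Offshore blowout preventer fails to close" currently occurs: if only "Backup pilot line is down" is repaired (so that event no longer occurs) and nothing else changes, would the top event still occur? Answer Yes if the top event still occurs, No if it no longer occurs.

Yes

Counterfactual: set "Backup pilot line is down" to not occurred.
Shear sequence lost [AND]: Redundant hydraulic pump is out=occurs, Backup shuttle valve trips=occurs → all inputs occur → occurs.
Hydraulic supply fails [AND]: Shear sequence lost=occurs, Annular preventer degraded=occurs, Redundant control pod faulted=occurs → all inputs occur → occurs.
Annular stack down [OR]: C pipe ram is inoperative=occurs, Inboard solenoid fails=occurs, Blind shear ram is out=occurs → at least one input occurs → occurs.
Control pod fails [OR]: Backup pilot line is down=not, #3 accumulator bank lost=occurs, Annular stack down=occurs → at least one input occurs → occurs.
Ram stack lost [AND]: Control pod fails=occurs, #1 umbilical malfunctions=occurs, Hydraulic pump 2 degraded=not → not all inputs occur → does not occur.
Offshore blowout preventer fails to close [OR]: Hydraulic supply fails=occurs, Ram stack lost=not → at least one input occurs → occurs.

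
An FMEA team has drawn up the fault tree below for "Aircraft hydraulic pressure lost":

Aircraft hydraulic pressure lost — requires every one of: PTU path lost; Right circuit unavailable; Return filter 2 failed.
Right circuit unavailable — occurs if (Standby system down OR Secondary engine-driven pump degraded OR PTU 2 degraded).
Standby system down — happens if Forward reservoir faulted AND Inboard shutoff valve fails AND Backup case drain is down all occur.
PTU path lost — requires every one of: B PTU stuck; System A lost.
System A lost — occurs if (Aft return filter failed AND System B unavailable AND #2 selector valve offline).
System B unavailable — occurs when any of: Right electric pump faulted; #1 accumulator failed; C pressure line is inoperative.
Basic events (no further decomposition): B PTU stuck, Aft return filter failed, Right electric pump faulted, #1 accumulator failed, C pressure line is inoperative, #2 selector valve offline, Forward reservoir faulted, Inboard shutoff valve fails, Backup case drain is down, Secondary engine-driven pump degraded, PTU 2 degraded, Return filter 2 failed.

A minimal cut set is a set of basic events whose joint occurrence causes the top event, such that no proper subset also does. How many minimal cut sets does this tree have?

9

System B unavailable [OR]: union of children's cut sets → 3 cut set(s).
System A lost [AND]: one cut set from each child combined → 1 × 3 × 1 = 3 cut set(s).
PTU path lost [AND]: one cut set from each child combined → 1 × 3 = 3 cut set(s).
Standby system down [AND]: one cut set from each child combined → 1 × 1 × 1 = 1 cut set(s).
Right circuit unavailable [OR]: union of children's cut sets → 3 cut set(s).
Aircraft hydraulic pressure lost [AND]: one cut set from each child combined → 3 × 3 × 1 = 9 cut set(s).
Minimal cut sets: {#2 selector valve offline, Aft return filter failed, B PTU stuck, Backup case drain is down, Forward reservoir faulted, Inboard shutoff valve fails, Return filter 2 failed, Right electric pump faulted}; {#2 selector valve offline, Aft return filter failed, B PTU stuck, Return filter 2 failed, Right electric pump faulted, Secondary engine-driven pump degraded}; {#2 selector valve offline, Aft return filter failed, B PTU stuck, PTU 2 degraded, Return filter 2 failed, Right electric pump faulted}; {#1 accumulator failed, #2 selector valve offline, Aft return filter failed, B PTU stuck, Backup case drain is down, Forward reservoir faulted, Inboard shutoff valve fails, Return filter 2 failed}; {#1 accumulator failed, #2 selector valve offline, Aft return filter failed, B PTU stuck, Return filter 2 failed, Secondary engine-driven pump degraded}; {#1 accumulator failed, #2 selector valve offline, Aft return filter failed, B PTU stuck, PTU 2 degraded, Return filter 2 failed}; {#2 selector valve offline, Aft return filter failed, B PTU stuck, Backup case drain is down, C pressure line is inoperative, Forward reservoir faulted, Inboard shutoff valve fails, Return filter 2 failed}; {#2 selector valve offline, Aft return filter failed, B PTU stuck, C pressure line is inoperative, Return filter 2 failed, Secondary engine-driven pump degraded}; {#2 selector valve offline, Aft return filter failed, B PTU stuck, C pressure line is inoperative, PTU 2 degraded, Return filter 2 failed}.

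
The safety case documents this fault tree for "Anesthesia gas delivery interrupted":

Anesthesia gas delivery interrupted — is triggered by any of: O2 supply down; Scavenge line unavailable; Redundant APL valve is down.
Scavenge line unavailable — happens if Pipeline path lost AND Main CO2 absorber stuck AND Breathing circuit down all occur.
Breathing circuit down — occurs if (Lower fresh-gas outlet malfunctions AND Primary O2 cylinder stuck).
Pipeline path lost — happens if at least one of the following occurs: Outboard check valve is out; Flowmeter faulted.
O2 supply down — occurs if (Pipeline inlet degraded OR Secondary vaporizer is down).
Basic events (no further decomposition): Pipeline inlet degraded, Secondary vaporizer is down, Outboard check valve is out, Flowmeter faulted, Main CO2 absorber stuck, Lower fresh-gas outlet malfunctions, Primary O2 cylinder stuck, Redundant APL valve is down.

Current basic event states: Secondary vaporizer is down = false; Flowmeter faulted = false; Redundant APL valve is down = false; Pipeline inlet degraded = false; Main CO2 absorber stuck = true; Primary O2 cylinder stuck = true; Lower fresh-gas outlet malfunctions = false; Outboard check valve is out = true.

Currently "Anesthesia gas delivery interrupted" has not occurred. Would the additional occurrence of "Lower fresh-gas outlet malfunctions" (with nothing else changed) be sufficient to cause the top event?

Yes

Counterfactual: set "Lower fresh-gas outlet malfunctions" to occurred.
O2 supply down [OR]: Pipeline inlet degraded=not, Secondary vaporizer is down=not → no input occurs → does not occur.
Pipeline path lost [OR]: Outboard check valve is out=occurs, Flowmeter faulted=not → at least one input occurs → occurs.
Breathing circuit down [AND]: Lower fresh-gas outlet malfunctions=occurs, Primary O2 cylinder stuck=occurs → all inputs occur → occurs.
Scavenge line unavailable [AND]: Pipeline path lost=occurs, Main CO2 absorber stuck=occurs, Breathing circuit down=occurs → all inputs occur → occurs.
Anesthesia gas delivery interrupted [OR]: O2 supply down=not, Scavenge line unavailable=occurs, Redundant APL valve is down=not → at least one input occurs → occurs.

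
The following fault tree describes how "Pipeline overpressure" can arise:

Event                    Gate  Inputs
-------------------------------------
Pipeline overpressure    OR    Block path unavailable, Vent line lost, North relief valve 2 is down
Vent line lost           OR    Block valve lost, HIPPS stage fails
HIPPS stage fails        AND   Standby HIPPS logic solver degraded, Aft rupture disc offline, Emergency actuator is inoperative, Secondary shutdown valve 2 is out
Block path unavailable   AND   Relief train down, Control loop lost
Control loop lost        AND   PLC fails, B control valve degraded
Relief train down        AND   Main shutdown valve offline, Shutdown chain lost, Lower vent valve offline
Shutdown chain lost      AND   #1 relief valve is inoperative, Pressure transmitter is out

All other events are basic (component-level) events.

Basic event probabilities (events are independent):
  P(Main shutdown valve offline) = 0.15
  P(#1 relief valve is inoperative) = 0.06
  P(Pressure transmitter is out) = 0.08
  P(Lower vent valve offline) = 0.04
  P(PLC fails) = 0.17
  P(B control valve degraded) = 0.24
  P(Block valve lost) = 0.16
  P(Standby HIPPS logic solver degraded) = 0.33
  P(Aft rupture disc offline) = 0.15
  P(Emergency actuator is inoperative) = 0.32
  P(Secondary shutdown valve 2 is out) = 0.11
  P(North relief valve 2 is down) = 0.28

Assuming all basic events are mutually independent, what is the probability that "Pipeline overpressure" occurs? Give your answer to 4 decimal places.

P(Shutdown chain lost) [AND] = 0.06 × 0.08 = 0.004800
P(Relief train down) [AND] = 0.15 × 0.004800 × 0.04 = 0.000029
P(Control loop lost) [AND] = 0.17 × 0.24 = 0.040800
P(Block path unavailable) [AND] = 0.000029 × 0.040800 = 0.000001
P(HIPPS stage fails) [AND] = 0.33 × 0.15 × 0.32 × 0.11 = 0.001742
P(Vent line lost) [OR] = 1 − (1−0.16) × (1−0.001742) = 0.161463
P(Pipeline overpressure) [OR] = 1 − (1−0.000001) × (1−0.161463) × (1−0.28) = 0.396254
Rounded to 4 decimal places: P(Pipeline overpressure) ≈ 0.3963.

0.3963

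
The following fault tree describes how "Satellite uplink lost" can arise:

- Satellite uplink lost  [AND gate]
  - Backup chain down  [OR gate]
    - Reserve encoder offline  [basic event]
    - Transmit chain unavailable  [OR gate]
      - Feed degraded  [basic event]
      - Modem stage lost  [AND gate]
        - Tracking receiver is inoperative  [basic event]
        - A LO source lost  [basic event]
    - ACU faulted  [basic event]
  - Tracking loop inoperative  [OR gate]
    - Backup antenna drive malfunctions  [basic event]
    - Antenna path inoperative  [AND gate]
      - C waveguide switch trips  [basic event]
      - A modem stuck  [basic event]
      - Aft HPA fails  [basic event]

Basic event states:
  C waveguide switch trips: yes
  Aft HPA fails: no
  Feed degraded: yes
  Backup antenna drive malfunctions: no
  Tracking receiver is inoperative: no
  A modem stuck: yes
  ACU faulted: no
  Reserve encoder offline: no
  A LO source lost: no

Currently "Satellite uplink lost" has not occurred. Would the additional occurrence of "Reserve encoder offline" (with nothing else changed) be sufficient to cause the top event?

Counterfactual: set "Reserve encoder offline" to occurred.
Modem stage lost [AND]: Tracking receiver is inoperative=not, A LO source lost=not → not all inputs occur → does not occur.
Transmit chain unavailable [OR]: Feed degraded=occurs, Modem stage lost=not → at least one input occurs → occurs.
Backup chain down [OR]: Reserve encoder offline=occurs, Transmit chain unavailable=occurs, ACU faulted=not → at least one input occurs → occurs.
Antenna path inoperative [AND]: C waveguide switch trips=occurs, A modem stuck=occurs, Aft HPA fails=not → not all inputs occur → does not occur.
Tracking loop inoperative [OR]: Backup antenna drive malfunctions=not, Antenna path inoperative=not → no input occurs → does not occur.
Satellite uplink lost [AND]: Backup chain down=occurs, Tracking loop inoperative=not → not all inputs occur → does not occur.

No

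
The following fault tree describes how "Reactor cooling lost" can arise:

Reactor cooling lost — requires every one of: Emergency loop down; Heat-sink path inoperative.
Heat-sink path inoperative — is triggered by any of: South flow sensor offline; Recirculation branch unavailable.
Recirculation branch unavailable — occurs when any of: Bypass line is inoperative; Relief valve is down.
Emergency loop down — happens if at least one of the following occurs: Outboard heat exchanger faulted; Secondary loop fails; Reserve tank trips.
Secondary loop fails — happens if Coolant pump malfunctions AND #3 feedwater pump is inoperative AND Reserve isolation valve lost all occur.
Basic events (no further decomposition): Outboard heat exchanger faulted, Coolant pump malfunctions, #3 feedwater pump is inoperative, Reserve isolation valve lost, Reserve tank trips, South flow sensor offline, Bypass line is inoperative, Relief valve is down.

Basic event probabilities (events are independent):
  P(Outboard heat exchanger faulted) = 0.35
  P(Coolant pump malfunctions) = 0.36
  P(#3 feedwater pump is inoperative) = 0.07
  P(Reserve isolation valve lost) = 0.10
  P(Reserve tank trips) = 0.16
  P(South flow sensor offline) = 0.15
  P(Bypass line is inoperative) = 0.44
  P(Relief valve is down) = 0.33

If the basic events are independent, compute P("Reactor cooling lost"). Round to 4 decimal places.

P(Secondary loop fails) [AND] = 0.36 × 0.07 × 0.10 = 0.002520
P(Emergency loop down) [OR] = 1 − (1−0.35) × (1−0.002520) × (1−0.16) = 0.455376
P(Recirculation branch unavailable) [OR] = 1 − (1−0.44) × (1−0.33) = 0.624800
P(Heat-sink path inoperative) [OR] = 1 − (1−0.15) × (1−0.624800) = 0.681080
P(Reactor cooling lost) [AND] = 0.455376 × 0.681080 = 0.310147
Rounded to 4 decimal places: P(Reactor cooling lost) ≈ 0.3101.

0.3101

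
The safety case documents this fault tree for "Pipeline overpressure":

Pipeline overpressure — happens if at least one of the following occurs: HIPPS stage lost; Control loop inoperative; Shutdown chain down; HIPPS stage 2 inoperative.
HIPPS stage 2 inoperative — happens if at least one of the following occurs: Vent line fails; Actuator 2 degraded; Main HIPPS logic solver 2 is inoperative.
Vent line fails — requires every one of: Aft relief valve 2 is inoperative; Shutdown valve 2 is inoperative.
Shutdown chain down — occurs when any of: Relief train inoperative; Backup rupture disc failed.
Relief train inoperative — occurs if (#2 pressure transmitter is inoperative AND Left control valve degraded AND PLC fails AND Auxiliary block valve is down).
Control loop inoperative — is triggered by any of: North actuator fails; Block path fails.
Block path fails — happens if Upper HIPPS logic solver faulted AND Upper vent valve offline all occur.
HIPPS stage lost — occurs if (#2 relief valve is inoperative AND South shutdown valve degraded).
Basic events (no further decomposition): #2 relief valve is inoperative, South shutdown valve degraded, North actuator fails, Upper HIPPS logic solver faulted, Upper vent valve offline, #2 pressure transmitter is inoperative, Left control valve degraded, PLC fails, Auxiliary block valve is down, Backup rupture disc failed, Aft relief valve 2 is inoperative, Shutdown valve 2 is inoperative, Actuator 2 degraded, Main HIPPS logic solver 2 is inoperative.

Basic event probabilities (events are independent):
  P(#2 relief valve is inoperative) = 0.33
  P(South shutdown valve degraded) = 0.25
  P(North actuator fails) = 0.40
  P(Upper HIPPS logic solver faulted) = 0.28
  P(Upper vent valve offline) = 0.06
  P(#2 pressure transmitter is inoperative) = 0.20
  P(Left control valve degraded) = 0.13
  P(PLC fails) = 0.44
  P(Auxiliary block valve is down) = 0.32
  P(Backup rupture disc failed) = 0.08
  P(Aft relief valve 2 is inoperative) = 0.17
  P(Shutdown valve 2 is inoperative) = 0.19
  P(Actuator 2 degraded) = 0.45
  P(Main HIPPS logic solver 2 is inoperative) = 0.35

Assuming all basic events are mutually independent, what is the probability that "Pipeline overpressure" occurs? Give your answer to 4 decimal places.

P(HIPPS stage lost) [AND] = 0.33 × 0.25 = 0.082500
P(Block path fails) [AND] = 0.28 × 0.06 = 0.016800
P(Control loop inoperative) [OR] = 1 − (1−0.40) × (1−0.016800) = 0.410080
P(Relief train inoperative) [AND] = 0.20 × 0.13 × 0.44 × 0.32 = 0.003661
P(Shutdown chain down) [OR] = 1 − (1−0.003661) × (1−0.08) = 0.083368
P(Vent line fails) [AND] = 0.17 × 0.19 = 0.032300
P(HIPPS stage 2 inoperative) [OR] = 1 − (1−0.032300) × (1−0.45) × (1−0.35) = 0.654047
P(Pipeline overpressure) [OR] = 1 − (1−0.082500) × (1−0.410080) × (1−0.083368) × (1−0.654047) = 0.828363
Rounded to 4 decimal places: P(Pipeline overpressure) ≈ 0.8284.

0.8284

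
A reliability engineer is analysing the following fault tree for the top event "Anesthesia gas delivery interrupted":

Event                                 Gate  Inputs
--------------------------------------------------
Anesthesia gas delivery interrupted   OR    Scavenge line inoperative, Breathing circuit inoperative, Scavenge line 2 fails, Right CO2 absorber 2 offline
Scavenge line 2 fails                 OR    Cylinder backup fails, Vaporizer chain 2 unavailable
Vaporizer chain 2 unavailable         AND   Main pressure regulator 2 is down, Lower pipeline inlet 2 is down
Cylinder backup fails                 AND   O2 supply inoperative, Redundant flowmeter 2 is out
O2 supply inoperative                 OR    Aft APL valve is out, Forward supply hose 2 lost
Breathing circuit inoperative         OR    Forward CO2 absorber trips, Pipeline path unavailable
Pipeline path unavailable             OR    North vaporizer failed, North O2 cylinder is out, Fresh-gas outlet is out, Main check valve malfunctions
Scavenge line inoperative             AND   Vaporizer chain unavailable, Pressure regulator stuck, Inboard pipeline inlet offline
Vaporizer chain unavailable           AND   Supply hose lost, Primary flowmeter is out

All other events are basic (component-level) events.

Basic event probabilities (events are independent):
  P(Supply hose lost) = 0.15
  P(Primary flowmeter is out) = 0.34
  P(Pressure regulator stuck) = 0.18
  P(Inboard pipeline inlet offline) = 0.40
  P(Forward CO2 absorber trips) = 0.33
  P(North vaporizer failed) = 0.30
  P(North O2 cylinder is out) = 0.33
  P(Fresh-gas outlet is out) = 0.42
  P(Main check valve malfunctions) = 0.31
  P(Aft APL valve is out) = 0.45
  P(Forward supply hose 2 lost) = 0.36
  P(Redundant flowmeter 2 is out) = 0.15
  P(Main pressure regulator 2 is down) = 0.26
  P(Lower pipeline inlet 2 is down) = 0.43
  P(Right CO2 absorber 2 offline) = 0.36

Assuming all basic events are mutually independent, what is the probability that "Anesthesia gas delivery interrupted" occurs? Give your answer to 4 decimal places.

0.9357

P(Vaporizer chain unavailable) [AND] = 0.15 × 0.34 = 0.051000
P(Scavenge line inoperative) [AND] = 0.051000 × 0.18 × 0.40 = 0.003672
P(Pipeline path unavailable) [OR] = 1 − (1−0.30) × (1−0.33) × (1−0.42) × (1−0.31) = 0.812306
P(Breathing circuit inoperative) [OR] = 1 − (1−0.33) × (1−0.812306) = 0.874245
P(O2 supply inoperative) [OR] = 1 − (1−0.45) × (1−0.36) = 0.648000
P(Cylinder backup fails) [AND] = 0.648000 × 0.15 = 0.097200
P(Vaporizer chain 2 unavailable) [AND] = 0.26 × 0.43 = 0.111800
P(Scavenge line 2 fails) [OR] = 1 − (1−0.097200) × (1−0.111800) = 0.198133
P(Anesthesia gas delivery interrupted) [OR] = 1 − (1−0.003672) × (1−0.874245) × (1−0.198133) × (1−0.36) = 0.935700
Rounded to 4 decimal places: P(Anesthesia gas delivery interrupted) ≈ 0.9357.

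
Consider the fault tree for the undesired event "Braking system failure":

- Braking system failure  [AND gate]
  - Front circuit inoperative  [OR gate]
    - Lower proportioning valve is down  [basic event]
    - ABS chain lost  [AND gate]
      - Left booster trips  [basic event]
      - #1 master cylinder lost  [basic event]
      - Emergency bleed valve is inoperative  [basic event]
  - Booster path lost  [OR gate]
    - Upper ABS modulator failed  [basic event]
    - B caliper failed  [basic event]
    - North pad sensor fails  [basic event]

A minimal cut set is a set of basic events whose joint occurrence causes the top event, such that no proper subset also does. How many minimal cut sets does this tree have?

ABS chain lost [AND]: one cut set from each child combined → 1 × 1 × 1 = 1 cut set(s).
Front circuit inoperative [OR]: union of children's cut sets → 2 cut set(s).
Booster path lost [OR]: union of children's cut sets → 3 cut set(s).
Braking system failure [AND]: one cut set from each child combined → 2 × 3 = 6 cut set(s).
Minimal cut sets: {Lower proportioning valve is down, Upper ABS modulator failed}; {B caliper failed, Lower proportioning valve is down}; {Lower proportioning valve is down, North pad sensor fails}; {#1 master cylinder lost, Emergency bleed valve is inoperative, Left booster trips, Upper ABS modulator failed}; {#1 master cylinder lost, B caliper failed, Emergency bleed valve is inoperative, Left booster trips}; {#1 master cylinder lost, Emergency bleed valve is inoperative, Left booster trips, North pad sensor fails}.

6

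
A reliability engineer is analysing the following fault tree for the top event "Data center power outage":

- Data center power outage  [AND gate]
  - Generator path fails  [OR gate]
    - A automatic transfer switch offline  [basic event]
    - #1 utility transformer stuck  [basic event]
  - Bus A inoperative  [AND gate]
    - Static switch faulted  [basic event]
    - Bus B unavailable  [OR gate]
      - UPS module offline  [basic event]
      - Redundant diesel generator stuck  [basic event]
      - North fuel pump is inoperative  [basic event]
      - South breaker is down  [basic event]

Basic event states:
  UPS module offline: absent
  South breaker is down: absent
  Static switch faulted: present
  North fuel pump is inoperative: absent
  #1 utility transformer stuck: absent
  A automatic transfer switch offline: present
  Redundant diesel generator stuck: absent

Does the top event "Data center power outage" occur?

No

Generator path fails [OR]: A automatic transfer switch offline=occurs, #1 utility transformer stuck=not → at least one input occurs → occurs.
Bus B unavailable [OR]: UPS module offline=not, Redundant diesel generator stuck=not, North fuel pump is inoperative=not, South breaker is down=not → no input occurs → does not occur.
Bus A inoperative [AND]: Static switch faulted=occurs, Bus B unavailable=not → not all inputs occur → does not occur.
Data center power outage [AND]: Generator path fails=occurs, Bus A inoperative=not → not all inputs occur → does not occur.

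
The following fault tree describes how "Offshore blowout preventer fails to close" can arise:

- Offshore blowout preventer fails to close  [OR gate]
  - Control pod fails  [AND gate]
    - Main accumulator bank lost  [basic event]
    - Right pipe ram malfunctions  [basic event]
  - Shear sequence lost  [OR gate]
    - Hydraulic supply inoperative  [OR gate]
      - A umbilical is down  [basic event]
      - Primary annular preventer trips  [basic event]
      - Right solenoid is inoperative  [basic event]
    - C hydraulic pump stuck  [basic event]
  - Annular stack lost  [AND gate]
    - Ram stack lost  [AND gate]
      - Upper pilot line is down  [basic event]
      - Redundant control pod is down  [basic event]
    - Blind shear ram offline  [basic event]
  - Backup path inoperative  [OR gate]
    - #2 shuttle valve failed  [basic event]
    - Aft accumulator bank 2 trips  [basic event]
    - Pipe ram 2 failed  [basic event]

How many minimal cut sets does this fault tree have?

Control pod fails [AND]: one cut set from each child combined → 1 × 1 = 1 cut set(s).
Hydraulic supply inoperative [OR]: union of children's cut sets → 3 cut set(s).
Shear sequence lost [OR]: union of children's cut sets → 4 cut set(s).
Ram stack lost [AND]: one cut set from each child combined → 1 × 1 = 1 cut set(s).
Annular stack lost [AND]: one cut set from each child combined → 1 × 1 = 1 cut set(s).
Backup path inoperative [OR]: union of children's cut sets → 3 cut set(s).
Offshore blowout preventer fails to close [OR]: union of children's cut sets → 9 cut set(s).
Minimal cut sets: {Main accumulator bank lost, Right pipe ram malfunctions}; {A umbilical is down}; {Primary annular preventer trips}; {Right solenoid is inoperative}; {C hydraulic pump stuck}; {Blind shear ram offline, Redundant control pod is down, Upper pilot line is down}; {#2 shuttle valve failed}; {Aft accumulator bank 2 trips}; {Pipe ram 2 failed}.

9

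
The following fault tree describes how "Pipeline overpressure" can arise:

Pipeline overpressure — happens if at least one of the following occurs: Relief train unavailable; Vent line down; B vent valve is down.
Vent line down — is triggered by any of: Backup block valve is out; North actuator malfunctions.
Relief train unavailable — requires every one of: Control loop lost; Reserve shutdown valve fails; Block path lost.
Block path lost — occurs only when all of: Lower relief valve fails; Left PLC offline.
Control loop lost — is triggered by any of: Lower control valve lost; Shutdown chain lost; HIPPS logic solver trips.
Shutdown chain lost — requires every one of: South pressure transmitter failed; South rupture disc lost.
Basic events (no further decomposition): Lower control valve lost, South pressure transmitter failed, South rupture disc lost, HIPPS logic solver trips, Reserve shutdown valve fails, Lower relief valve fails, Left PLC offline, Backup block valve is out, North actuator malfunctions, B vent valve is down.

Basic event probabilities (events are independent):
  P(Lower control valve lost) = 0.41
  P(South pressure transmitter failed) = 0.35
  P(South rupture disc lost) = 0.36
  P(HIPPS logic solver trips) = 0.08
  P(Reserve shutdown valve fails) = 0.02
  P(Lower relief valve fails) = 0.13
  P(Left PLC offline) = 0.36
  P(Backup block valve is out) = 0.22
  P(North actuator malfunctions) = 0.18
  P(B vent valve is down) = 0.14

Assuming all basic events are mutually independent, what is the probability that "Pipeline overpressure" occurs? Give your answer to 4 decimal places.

0.4502

P(Shutdown chain lost) [AND] = 0.35 × 0.36 = 0.126000
P(Control loop lost) [OR] = 1 − (1−0.41) × (1−0.126000) × (1−0.08) = 0.525593
P(Block path lost) [AND] = 0.13 × 0.36 = 0.046800
P(Relief train unavailable) [AND] = 0.525593 × 0.02 × 0.046800 = 0.000492
P(Vent line down) [OR] = 1 − (1−0.22) × (1−0.18) = 0.360400
P(Pipeline overpressure) [OR] = 1 − (1−0.000492) × (1−0.360400) × (1−0.14) = 0.450215
Rounded to 4 decimal places: P(Pipeline overpressure) ≈ 0.4502.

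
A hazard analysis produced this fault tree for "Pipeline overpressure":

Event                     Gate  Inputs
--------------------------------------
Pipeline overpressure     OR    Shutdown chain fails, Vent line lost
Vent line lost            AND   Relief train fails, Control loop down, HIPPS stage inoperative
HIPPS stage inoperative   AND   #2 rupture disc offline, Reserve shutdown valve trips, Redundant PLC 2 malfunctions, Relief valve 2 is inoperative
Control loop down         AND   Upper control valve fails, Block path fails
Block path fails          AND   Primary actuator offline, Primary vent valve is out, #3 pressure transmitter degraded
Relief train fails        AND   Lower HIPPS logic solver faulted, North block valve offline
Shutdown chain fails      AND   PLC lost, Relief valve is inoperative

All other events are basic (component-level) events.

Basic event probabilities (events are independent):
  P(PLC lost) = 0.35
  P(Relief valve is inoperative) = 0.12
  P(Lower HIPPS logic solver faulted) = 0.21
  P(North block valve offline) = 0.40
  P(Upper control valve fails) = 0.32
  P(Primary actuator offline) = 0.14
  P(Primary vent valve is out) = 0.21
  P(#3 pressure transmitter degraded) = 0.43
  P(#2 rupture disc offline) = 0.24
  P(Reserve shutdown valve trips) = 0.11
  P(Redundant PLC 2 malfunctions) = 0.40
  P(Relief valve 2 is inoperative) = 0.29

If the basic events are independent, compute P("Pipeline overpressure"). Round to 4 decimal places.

0.0420

P(Shutdown chain fails) [AND] = 0.35 × 0.12 = 0.042000
P(Relief train fails) [AND] = 0.21 × 0.40 = 0.084000
P(Block path fails) [AND] = 0.14 × 0.21 × 0.43 = 0.012642
P(Control loop down) [AND] = 0.32 × 0.012642 = 0.004045
P(HIPPS stage inoperative) [AND] = 0.24 × 0.11 × 0.40 × 0.29 = 0.003062
P(Vent line lost) [AND] = 0.084000 × 0.004045 × 0.003062 = 0.000001
P(Pipeline overpressure) [OR] = 1 − (1−0.042000) × (1−0.000001) = 0.042001
Rounded to 4 decimal places: P(Pipeline overpressure) ≈ 0.0420.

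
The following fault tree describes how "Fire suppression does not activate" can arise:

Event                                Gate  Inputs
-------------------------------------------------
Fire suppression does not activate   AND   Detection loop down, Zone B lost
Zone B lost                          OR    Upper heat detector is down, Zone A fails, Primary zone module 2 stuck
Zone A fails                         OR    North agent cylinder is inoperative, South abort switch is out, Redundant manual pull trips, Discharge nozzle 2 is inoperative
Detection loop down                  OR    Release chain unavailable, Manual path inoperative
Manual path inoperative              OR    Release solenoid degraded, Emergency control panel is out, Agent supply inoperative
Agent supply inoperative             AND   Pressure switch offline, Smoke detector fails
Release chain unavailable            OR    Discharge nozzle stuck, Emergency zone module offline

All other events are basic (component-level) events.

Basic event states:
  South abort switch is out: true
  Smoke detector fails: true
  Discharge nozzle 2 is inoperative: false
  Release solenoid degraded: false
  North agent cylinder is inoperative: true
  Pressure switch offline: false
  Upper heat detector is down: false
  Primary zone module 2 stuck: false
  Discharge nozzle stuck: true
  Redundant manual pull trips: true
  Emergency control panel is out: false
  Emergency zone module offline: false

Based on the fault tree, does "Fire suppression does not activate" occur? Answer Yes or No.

Yes

Release chain unavailable [OR]: Discharge nozzle stuck=occurs, Emergency zone module offline=not → at least one input occurs → occurs.
Agent supply inoperative [AND]: Pressure switch offline=not, Smoke detector fails=occurs → not all inputs occur → does not occur.
Manual path inoperative [OR]: Release solenoid degraded=not, Emergency control panel is out=not, Agent supply inoperative=not → no input occurs → does not occur.
Detection loop down [OR]: Release chain unavailable=occurs, Manual path inoperative=not → at least one input occurs → occurs.
Zone A fails [OR]: North agent cylinder is inoperative=occurs, South abort switch is out=occurs, Redundant manual pull trips=occurs, Discharge nozzle 2 is inoperative=not → at least one input occurs → occurs.
Zone B lost [OR]: Upper heat detector is down=not, Zone A fails=occurs, Primary zone module 2 stuck=not → at least one input occurs → occurs.
Fire suppression does not activate [AND]: Detection loop down=occurs, Zone B lost=occurs → all inputs occur → occurs.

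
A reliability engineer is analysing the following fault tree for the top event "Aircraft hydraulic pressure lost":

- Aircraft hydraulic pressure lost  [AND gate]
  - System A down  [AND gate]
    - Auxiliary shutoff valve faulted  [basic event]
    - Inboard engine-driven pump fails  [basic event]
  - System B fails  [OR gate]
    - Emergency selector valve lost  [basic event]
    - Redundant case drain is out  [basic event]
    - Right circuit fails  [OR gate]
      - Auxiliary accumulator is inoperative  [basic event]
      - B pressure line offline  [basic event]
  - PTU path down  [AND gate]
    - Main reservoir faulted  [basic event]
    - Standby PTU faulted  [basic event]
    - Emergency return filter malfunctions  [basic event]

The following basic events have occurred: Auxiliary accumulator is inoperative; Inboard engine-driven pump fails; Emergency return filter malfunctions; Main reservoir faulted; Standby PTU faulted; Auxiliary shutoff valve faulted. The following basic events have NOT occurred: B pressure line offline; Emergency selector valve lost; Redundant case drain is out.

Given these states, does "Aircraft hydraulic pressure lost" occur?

System A down [AND]: Auxiliary shutoff valve faulted=occurs, Inboard engine-driven pump fails=occurs → all inputs occur → occurs.
Right circuit fails [OR]: Auxiliary accumulator is inoperative=occurs, B pressure line offline=not → at least one input occurs → occurs.
System B fails [OR]: Emergency selector valve lost=not, Redundant case drain is out=not, Right circuit fails=occurs → at least one input occurs → occurs.
PTU path down [AND]: Main reservoir faulted=occurs, Standby PTU faulted=occurs, Emergency return filter malfunctions=occurs → all inputs occur → occurs.
Aircraft hydraulic pressure lost [AND]: System A down=occurs, System B fails=occurs, PTU path down=occurs → all inputs occur → occurs.

Yes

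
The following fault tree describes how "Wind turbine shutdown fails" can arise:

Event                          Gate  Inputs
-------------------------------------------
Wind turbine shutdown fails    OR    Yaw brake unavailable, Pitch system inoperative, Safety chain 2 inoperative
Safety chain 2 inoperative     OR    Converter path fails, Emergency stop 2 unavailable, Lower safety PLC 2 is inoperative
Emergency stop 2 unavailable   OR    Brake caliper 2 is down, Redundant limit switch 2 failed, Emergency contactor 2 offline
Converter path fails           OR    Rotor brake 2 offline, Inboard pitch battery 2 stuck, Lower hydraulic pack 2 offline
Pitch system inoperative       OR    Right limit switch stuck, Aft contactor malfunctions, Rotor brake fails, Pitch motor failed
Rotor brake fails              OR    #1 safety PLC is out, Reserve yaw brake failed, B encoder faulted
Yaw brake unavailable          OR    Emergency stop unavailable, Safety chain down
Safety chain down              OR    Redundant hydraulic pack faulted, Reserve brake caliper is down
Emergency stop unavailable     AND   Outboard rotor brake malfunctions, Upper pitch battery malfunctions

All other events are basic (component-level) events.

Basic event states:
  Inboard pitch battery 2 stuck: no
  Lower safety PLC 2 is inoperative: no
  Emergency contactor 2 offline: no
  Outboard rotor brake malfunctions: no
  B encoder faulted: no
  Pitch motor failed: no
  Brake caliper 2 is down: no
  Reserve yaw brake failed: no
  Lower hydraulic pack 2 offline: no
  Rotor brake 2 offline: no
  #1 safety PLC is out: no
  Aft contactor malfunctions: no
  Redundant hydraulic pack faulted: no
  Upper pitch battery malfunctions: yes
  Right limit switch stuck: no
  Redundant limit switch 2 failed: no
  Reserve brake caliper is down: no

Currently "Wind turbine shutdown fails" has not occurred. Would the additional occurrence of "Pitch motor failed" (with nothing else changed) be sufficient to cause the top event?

Counterfactual: set "Pitch motor failed" to occurred.
Emergency stop unavailable [AND]: Outboard rotor brake malfunctions=not, Upper pitch battery malfunctions=occurs → not all inputs occur → does not occur.
Safety chain down [OR]: Redundant hydraulic pack faulted=not, Reserve brake caliper is down=not → no input occurs → does not occur.
Yaw brake unavailable [OR]: Emergency stop unavailable=not, Safety chain down=not → no input occurs → does not occur.
Rotor brake fails [OR]: #1 safety PLC is out=not, Reserve yaw brake failed=not, B encoder faulted=not → no input occurs → does not occur.
Pitch system inoperative [OR]: Right limit switch stuck=not, Aft contactor malfunctions=not, Rotor brake fails=not, Pitch motor failed=occurs → at least one input occurs → occurs.
Converter path fails [OR]: Rotor brake 2 offline=not, Inboard pitch battery 2 stuck=not, Lower hydraulic pack 2 offline=not → no input occurs → does not occur.
Emergency stop 2 unavailable [OR]: Brake caliper 2 is down=not, Redundant limit switch 2 failed=not, Emergency contactor 2 offline=not → no input occurs → does not occur.
Safety chain 2 inoperative [OR]: Converter path fails=not, Emergency stop 2 unavailable=not, Lower safety PLC 2 is inoperative=not → no input occurs → does not occur.
Wind turbine shutdown fails [OR]: Yaw brake unavailable=not, Pitch system inoperative=occurs, Safety chain 2 inoperative=not → at least one input occurs → occurs.

Yes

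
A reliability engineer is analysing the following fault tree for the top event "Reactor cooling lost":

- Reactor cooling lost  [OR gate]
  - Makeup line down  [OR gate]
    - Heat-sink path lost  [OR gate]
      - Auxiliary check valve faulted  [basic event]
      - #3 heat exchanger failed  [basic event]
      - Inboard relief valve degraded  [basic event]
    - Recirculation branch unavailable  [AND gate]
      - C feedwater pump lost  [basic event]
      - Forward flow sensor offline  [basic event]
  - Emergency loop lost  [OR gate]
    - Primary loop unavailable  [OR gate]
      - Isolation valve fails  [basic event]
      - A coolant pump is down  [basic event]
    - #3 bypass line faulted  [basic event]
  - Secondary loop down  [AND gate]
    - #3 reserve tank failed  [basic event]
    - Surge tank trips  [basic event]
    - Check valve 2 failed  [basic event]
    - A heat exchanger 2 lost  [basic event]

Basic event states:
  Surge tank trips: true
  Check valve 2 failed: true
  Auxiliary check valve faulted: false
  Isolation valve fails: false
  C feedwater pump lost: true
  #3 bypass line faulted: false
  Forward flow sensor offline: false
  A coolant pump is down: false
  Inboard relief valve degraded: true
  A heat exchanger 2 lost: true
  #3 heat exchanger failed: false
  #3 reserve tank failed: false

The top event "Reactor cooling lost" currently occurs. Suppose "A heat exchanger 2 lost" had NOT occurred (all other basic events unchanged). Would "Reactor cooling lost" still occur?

Yes

Counterfactual: set "A heat exchanger 2 lost" to not occurred.
Heat-sink path lost [OR]: Auxiliary check valve faulted=not, #3 heat exchanger failed=not, Inboard relief valve degraded=occurs → at least one input occurs → occurs.
Recirculation branch unavailable [AND]: C feedwater pump lost=occurs, Forward flow sensor offline=not → not all inputs occur → does not occur.
Makeup line down [OR]: Heat-sink path lost=occurs, Recirculation branch unavailable=not → at least one input occurs → occurs.
Primary loop unavailable [OR]: Isolation valve fails=not, A coolant pump is down=not → no input occurs → does not occur.
Emergency loop lost [OR]: Primary loop unavailable=not, #3 bypass line faulted=not → no input occurs → does not occur.
Secondary loop down [AND]: #3 reserve tank failed=not, Surge tank trips=occurs, Check valve 2 failed=occurs, A heat exchanger 2 lost=not → not all inputs occur → does not occur.
Reactor cooling lost [OR]: Makeup line down=occurs, Emergency loop lost=not, Secondary loop down=not → at least one input occurs → occurs.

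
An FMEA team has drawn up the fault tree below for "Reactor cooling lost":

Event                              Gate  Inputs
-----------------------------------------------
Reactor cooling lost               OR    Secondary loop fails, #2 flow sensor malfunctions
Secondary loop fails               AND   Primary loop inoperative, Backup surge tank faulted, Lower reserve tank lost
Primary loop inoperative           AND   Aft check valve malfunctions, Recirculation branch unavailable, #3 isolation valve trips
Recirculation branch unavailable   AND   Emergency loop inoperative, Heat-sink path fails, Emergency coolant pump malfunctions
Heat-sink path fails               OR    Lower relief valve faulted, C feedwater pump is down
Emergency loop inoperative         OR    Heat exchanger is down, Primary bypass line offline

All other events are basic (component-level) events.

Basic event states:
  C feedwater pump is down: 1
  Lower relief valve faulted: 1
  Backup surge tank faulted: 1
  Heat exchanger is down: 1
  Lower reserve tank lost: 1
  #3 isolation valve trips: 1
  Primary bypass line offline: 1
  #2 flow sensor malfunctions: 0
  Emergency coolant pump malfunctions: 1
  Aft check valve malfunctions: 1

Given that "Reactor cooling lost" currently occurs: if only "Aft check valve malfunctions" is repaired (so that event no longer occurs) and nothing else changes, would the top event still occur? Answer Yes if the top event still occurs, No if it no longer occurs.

Counterfactual: set "Aft check valve malfunctions" to not occurred.
Emergency loop inoperative [OR]: Heat exchanger is down=occurs, Primary bypass line offline=occurs → at least one input occurs → occurs.
Heat-sink path fails [OR]: Lower relief valve faulted=occurs, C feedwater pump is down=occurs → at least one input occurs → occurs.
Recirculation branch unavailable [AND]: Emergency loop inoperative=occurs, Heat-sink path fails=occurs, Emergency coolant pump malfunctions=occurs → all inputs occur → occurs.
Primary loop inoperative [AND]: Aft check valve malfunctions=not, Recirculation branch unavailable=occurs, #3 isolation valve trips=occurs → not all inputs occur → does not occur.
Secondary loop fails [AND]: Primary loop inoperative=not, Backup surge tank faulted=occurs, Lower reserve tank lost=occurs → not all inputs occur → does not occur.
Reactor cooling lost [OR]: Secondary loop fails=not, #2 flow sensor malfunctions=not → no input occurs → does not occur.

No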